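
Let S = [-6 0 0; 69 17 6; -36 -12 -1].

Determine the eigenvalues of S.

The characteristic polynomial is p(λ) = det(λI - S).
Expanding along the first row, p(λ) = λ^3 - 10λ^2 - 41λ + 330.
Since p(-6) = 0, λ = -6 is a root.
Factor out (λ + 6): p(λ) = (λ + 6)·(λ^2 - 16λ + 55).
The quadratic factors as (λ - 5)·(λ - 11).
Eigenvalues: -6, 5, 11.

-6, 5, 11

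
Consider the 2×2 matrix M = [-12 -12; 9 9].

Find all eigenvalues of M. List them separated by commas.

-3, 0

det(M - lambda·I) = (-12 - lambda)(9 - lambda) - (-12)·(9) = lambda^2 + 3·lambda.
This factors as (lambda + 3)·lambda = 0.
Eigenvalues: -3, 0.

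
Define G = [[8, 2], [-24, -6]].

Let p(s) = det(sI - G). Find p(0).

0

p(0) = det(0·I − G) = det(−G) = (−1)^2·det(G).
det(G) = 0, so p(0) = 0.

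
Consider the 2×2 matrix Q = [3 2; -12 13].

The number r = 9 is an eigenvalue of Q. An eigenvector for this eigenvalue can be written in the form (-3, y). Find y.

We need (Q - 9I)v = 0.
Q - 9I = [[-6, 2], [-12, 4]].
Row 1: (-6)·-3 + (2)·y = 0
Row 2: (-12)·-3 + (4)·y = 0
Solving gives y = -9.
Check: Q·(-3, -9) = (-27, -81) = 9·(-3, -9).

-9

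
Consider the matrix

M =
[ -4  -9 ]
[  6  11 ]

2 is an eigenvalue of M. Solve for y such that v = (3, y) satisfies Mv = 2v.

-2

We need (M - 2I)v = 0.
M - 2I = [[-6, -9], [6, 9]].
Row 1: (-6)·3 + (-9)·y = 0
Row 2: (6)·3 + (9)·y = 0
Solving gives y = -2.
Check: M·(3, -2) = (6, -4) = 2·(3, -2).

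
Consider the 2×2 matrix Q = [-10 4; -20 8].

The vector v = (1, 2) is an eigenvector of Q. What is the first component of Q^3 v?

-8

First find the eigenvalue: Qv = (-2, -4) = -2·(1, 2), so λ = -2.
Then Q^3 v = λ^3·v = (-2)^3·(1, 2) = -8·(1, 2) = (-8, -16).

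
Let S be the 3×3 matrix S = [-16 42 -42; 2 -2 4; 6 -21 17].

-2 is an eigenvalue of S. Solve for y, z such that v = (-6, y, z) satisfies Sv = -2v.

1, 3

We need (S + 2I)v = 0.
S + 2I = [[-14, 42, -42], [2, 0, 4], [6, -21, 19]].
Row 1: (-14)·-6 + (42)·y + (-42)·z = 0
Row 2: (2)·-6 + (0)·y + (4)·z = 0
Row 3: (6)·-6 + (-21)·y + (19)·z = 0
Solving gives y = 1, z = 3.
Check: S·(-6, 1, 3) = (12, -2, -6) = -2·(-6, 1, 3).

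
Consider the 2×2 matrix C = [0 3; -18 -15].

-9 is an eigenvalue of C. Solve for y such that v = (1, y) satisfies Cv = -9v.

We need (C + 9I)v = 0.
C + 9I = [[9, 3], [-18, -6]].
Row 1: (9)·1 + (3)·y = 0
Row 2: (-18)·1 + (-6)·y = 0
Solving gives y = -3.
Check: C·(1, -3) = (-9, 27) = -9·(1, -3).

-3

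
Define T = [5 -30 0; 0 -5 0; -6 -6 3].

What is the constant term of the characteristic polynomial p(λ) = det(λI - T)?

p(0) = det(0·I − T) = det(−T) = (−1)^3·det(T).
det(T) = -75, so p(0) = 75.

75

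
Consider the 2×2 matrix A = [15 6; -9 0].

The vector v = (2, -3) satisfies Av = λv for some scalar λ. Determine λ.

Compute Av: A·(2, -3) = (12, -18).
Since Av = λv, compare component 1: 12 = λ·2, so λ = 6.

6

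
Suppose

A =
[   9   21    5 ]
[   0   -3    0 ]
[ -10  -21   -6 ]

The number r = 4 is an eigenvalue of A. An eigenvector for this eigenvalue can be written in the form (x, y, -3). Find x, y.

We need (A - 4I)v = 0.
A - 4I = [[5, 21, 5], [0, -7, 0], [-10, -21, -10]].
Row 1: (5)·x + (21)·y + (5)·-3 = 0
Row 2: (0)·x + (-7)·y + (0)·-3 = 0
Row 3: (-10)·x + (-21)·y + (-10)·-3 = 0
Solving gives x = 3, y = 0.
Check: A·(3, 0, -3) = (12, 0, -12) = 4·(3, 0, -3).

3, 0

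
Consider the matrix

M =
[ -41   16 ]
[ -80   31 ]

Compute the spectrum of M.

det(M - lambda·I) = (-41 - lambda)(31 - lambda) - (16)·(-80) = lambda^2 + 10·lambda + 9.
This factors as (lambda + 9)·(lambda + 1) = 0.
Eigenvalues: -9, -1.

-9, -1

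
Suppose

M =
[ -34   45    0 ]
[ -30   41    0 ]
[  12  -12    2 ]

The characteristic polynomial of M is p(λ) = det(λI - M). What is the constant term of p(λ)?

p(λ) = λ^3 - 9λ^2 - 30λ + 88.
The constant term is 88.

88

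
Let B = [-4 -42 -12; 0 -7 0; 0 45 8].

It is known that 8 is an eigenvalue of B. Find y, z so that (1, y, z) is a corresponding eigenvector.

0, -1

We need (B - 8I)v = 0.
B - 8I = [[-12, -42, -12], [0, -15, 0], [0, 45, 0]].
Row 1: (-12)·1 + (-42)·y + (-12)·z = 0
Row 2: (0)·1 + (-15)·y + (0)·z = 0
Row 3: (0)·1 + (45)·y + (0)·z = 0
Solving gives y = 0, z = -1.
Check: B·(1, 0, -1) = (8, 0, -8) = 8·(1, 0, -1).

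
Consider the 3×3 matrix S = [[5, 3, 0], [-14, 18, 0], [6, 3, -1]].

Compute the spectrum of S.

Compute the characteristic polynomial p(s) = det(sI - S).
Expanding along the first row, p(s) = s^3 - 22s^2 + 109s + 132.
Since p(-1) = 0, s = -1 is a root.
Factor out (s + 1): p(s) = (s + 1)·(s^2 - 23s + 132).
The quadratic factors as (s - 11)·(s - 12).
Eigenvalues: -1, 11, 12.

-1, 11, 12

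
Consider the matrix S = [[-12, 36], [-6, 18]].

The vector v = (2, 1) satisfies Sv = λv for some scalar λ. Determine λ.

Compute Sv: S·(2, 1) = (12, 6).
Since Sv = λv, compare component 1: 12 = λ·2, so λ = 6.

6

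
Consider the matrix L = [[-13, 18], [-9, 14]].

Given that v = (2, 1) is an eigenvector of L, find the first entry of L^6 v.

8192

First find the eigenvalue: Lv = (-8, -4) = -4·(2, 1), so λ = -4.
Then L^6 v = λ^6·v = (-4)^6·(2, 1) = 4096·(2, 1) = (8192, 4096).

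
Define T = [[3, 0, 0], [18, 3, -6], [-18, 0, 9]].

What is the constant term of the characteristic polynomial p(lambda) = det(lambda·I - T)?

-81

p(0) = det(0·I − T) = det(−T) = (−1)^3·det(T).
det(T) = 81, so p(0) = -81.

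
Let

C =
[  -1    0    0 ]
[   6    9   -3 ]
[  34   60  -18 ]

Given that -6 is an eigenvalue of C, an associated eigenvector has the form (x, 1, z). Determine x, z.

We need (C + 6I)v = 0.
C + 6I = [[5, 0, 0], [6, 15, -3], [34, 60, -12]].
Row 1: (5)·x + (0)·1 + (0)·z = 0
Row 2: (6)·x + (15)·1 + (-3)·z = 0
Row 3: (34)·x + (60)·1 + (-12)·z = 0
Solving gives x = 0, z = 5.
Check: C·(0, 1, 5) = (0, -6, -30) = -6·(0, 1, 5).

0, 5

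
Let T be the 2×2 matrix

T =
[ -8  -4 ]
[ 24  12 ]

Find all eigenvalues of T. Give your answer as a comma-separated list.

det(T - μI) = (-8 - μ)(12 - μ) - (-4)·(24) = μ^2 - 4μ.
This factors as μ·(μ - 4) = 0.
Eigenvalues: 0, 4.

0, 4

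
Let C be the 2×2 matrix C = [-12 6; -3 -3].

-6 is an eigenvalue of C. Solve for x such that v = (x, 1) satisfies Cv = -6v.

1

We need (C + 6I)v = 0.
C + 6I = [[-6, 6], [-3, 3]].
Row 1: (-6)·x + (6)·1 = 0
Row 2: (-3)·x + (3)·1 = 0
Solving gives x = 1.
Check: C·(1, 1) = (-6, -6) = -6·(1, 1).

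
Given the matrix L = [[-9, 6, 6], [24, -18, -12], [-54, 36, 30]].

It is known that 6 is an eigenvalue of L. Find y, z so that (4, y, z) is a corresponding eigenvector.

We need (L - 6I)v = 0.
L - 6I = [[-15, 6, 6], [24, -24, -12], [-54, 36, 24]].
Row 1: (-15)·4 + (6)·y + (6)·z = 0
Row 2: (24)·4 + (-24)·y + (-12)·z = 0
Row 3: (-54)·4 + (36)·y + (24)·z = 0
Solving gives y = -2, z = 12.
Check: L·(4, -2, 12) = (24, -12, 72) = 6·(4, -2, 12).

-2, 12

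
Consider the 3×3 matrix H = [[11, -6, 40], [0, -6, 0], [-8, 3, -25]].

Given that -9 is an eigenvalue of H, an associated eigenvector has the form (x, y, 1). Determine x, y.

We need (H + 9I)v = 0.
H + 9I = [[20, -6, 40], [0, 3, 0], [-8, 3, -16]].
Row 1: (20)·x + (-6)·y + (40)·1 = 0
Row 2: (0)·x + (3)·y + (0)·1 = 0
Row 3: (-8)·x + (3)·y + (-16)·1 = 0
Solving gives x = -2, y = 0.
Check: H·(-2, 0, 1) = (18, 0, -9) = -9·(-2, 0, 1).

-2, 0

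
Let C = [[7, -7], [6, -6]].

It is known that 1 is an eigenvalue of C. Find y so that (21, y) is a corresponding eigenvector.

We need (C - 1I)v = 0.
C - 1I = [[6, -7], [6, -7]].
Row 1: (6)·21 + (-7)·y = 0
Row 2: (6)·21 + (-7)·y = 0
Solving gives y = 18.
Check: C·(21, 18) = (21, 18) = 1·(21, 18).

18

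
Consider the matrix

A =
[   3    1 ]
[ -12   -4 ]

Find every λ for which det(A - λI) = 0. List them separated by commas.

-1, 0

det(A - lambda·I) = (3 - lambda)(-4 - lambda) - (1)·(-12) = lambda^2 + lambda.
This factors as (lambda + 1)·lambda = 0.
Eigenvalues: -1, 0.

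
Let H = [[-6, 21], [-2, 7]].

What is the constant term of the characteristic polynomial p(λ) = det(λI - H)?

p(0) = det(0·I − H) = det(−H) = (−1)^2·det(H).
det(H) = 0, so p(0) = 0.

0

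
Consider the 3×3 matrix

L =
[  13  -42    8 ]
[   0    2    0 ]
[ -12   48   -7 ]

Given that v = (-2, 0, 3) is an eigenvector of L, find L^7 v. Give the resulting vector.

(-2, 0, 3)

First find the eigenvalue: Lv = (-2, 0, 3) = 1·(-2, 0, 3), so λ = 1.
Then L^7 v = λ^7·v = 1^7·(-2, 0, 3) = 1·(-2, 0, 3) = (-2, 0, 3).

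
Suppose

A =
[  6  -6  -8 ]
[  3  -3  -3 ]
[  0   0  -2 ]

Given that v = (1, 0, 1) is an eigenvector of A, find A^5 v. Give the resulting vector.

First find the eigenvalue: Av = (-2, 0, -2) = -2·(1, 0, 1), so λ = -2.
Then A^5 v = λ^5·v = (-2)^5·(1, 0, 1) = -32·(1, 0, 1) = (-32, 0, -32).

(-32, 0, -32)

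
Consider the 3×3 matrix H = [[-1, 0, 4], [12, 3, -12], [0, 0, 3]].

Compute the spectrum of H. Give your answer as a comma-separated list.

-1, 3, 3

Set up det(sI - H) = 0.
Expanding the 3×3 determinant: p(s) = s^3 - 5s^2 + 3s + 9.
Rational-root test: s = -1 gives p(-1) = 0.
Dividing by (s + 1) leaves s^2 - 6s + 9.
The quadratic factor is (s - 3)^2.
Eigenvalues: -1, 3, 3.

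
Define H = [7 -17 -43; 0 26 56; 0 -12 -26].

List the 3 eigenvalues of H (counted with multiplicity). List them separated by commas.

-2, 2, 7

Set up det(λI - H) = 0.
Cofactor expansion gives p(λ) = λ^3 - 7λ^2 - 4λ + 28.
Rational-root test: λ = 7 gives p(7) = 0.
Factor out (λ - 7): p(λ) = (λ - 7)·(λ^2 - 4).
The quadratic factors as (λ + 2)·(λ - 2).
Eigenvalues: -2, 2, 7.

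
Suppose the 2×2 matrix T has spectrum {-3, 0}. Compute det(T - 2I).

10

If T has eigenvalues -3, 0, then T - 2I has eigenvalues -5, -2.
det(T - 2I) = (-5) · (-2) = 10.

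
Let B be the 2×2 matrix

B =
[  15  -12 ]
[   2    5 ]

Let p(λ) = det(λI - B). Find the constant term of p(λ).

99

p(λ) = λ^2 - 20λ + 99.
The constant term is 99.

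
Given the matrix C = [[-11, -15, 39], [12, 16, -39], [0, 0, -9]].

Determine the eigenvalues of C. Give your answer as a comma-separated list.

Compute the characteristic polynomial p(μ) = det(μI - C).
Expanding along the first row, p(μ) = μ^3 + 4μ^2 - 41μ + 36.
Rational-root test: μ = 4 gives p(4) = 0.
Dividing by (μ - 4) leaves μ^2 + 8μ - 9.
The quadratic factors as (μ + 9)·(μ - 1).
Eigenvalues: -9, 1, 4.

-9, 1, 4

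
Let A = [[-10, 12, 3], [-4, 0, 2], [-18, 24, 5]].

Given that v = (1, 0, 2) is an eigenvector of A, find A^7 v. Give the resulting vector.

First find the eigenvalue: Av = (-4, 0, -8) = -4·(1, 0, 2), so λ = -4.
Then A^7 v = λ^7·v = (-4)^7·(1, 0, 2) = -16384·(1, 0, 2) = (-16384, 0, -32768).

(-16384, 0, -32768)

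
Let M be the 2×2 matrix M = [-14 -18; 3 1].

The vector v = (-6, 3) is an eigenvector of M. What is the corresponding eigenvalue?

Compute Mv: M·(-6, 3) = (30, -15).
Since Mv = λv, compare component 1: 30 = λ·-6, so λ = -5.

-5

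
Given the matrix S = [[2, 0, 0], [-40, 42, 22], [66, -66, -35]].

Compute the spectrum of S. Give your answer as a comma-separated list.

Compute the characteristic polynomial p(μ) = det(μI - S).
Expanding the 3×3 determinant: p(μ) = μ^3 - 9μ^2 - 4μ + 36.
Since p(-2) = 0, μ = -2 is a root.
Factor out (μ + 2): p(μ) = (μ + 2)·(μ^2 - 11μ + 18).
The quadratic factors as (μ - 2)·(μ - 9).
Eigenvalues: -2, 2, 9.

-2, 2, 9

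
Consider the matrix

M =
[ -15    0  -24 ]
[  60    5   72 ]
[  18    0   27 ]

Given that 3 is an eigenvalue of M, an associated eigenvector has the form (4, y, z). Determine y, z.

We need (M - 3I)v = 0.
M - 3I = [[-18, 0, -24], [60, 2, 72], [18, 0, 24]].
Row 1: (-18)·4 + (0)·y + (-24)·z = 0
Row 2: (60)·4 + (2)·y + (72)·z = 0
Row 3: (18)·4 + (0)·y + (24)·z = 0
Solving gives y = -12, z = -3.
Check: M·(4, -12, -3) = (12, -36, -9) = 3·(4, -12, -3).

-12, -3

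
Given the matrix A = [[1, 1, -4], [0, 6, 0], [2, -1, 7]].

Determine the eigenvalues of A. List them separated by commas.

Compute the characteristic polynomial p(t) = det(tI - A).
Expanding along the first row, p(t) = t^3 - 14t^2 + 63t - 90.
Try t = 3: p(3) = 0, so 3 is a root.
Factor out (t - 3): p(t) = (t - 3)·(t^2 - 11t + 30).
The quadratic factors as (t - 5)·(t - 6).
Eigenvalues: 3, 5, 6.

3, 5, 6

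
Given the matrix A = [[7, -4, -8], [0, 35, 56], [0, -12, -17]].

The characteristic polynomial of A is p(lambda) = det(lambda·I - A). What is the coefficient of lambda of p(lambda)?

p(lambda) = lambda^3 - 25·lambda^2 + 203·lambda - 539.
The coefficient of lambda is 203.

203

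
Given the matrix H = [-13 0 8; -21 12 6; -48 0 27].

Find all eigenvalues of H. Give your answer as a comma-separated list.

3, 11, 12

Compute the characteristic polynomial p(λ) = det(λI - H).
Expanding the 3×3 determinant: p(λ) = λ^3 - 26λ^2 + 201λ - 396.
Try λ = 11: p(11) = 0, so 11 is a root.
Dividing by (λ - 11) leaves λ^2 - 15λ + 36.
The quadratic factors as (λ - 3)·(λ - 12).
Eigenvalues: 3, 11, 12.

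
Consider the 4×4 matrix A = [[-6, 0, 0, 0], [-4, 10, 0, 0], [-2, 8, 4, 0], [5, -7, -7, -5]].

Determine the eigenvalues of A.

A is lower triangular, so its eigenvalues are the diagonal entries.
Diagonal: -6, 10, 4, -5.

-6, -5, 4, 10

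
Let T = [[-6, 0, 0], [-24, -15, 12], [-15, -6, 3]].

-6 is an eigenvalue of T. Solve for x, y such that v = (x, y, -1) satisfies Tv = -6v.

1, -4

We need (T + 6I)v = 0.
T + 6I = [[0, 0, 0], [-24, -9, 12], [-15, -6, 9]].
Row 1: (0)·x + (0)·y + (0)·-1 = 0
Row 2: (-24)·x + (-9)·y + (12)·-1 = 0
Row 3: (-15)·x + (-6)·y + (9)·-1 = 0
Solving gives x = 1, y = -4.
Check: T·(1, -4, -1) = (-6, 24, 6) = -6·(1, -4, -1).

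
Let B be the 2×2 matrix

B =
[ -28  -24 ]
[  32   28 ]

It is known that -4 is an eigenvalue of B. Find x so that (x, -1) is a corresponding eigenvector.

1

We need (B + 4I)v = 0.
B + 4I = [[-24, -24], [32, 32]].
Row 1: (-24)·x + (-24)·-1 = 0
Row 2: (32)·x + (32)·-1 = 0
Solving gives x = 1.
Check: B·(1, -1) = (-4, 4) = -4·(1, -1).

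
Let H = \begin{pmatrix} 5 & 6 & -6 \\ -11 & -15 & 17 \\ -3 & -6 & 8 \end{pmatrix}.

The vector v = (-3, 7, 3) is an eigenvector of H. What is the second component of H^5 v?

-1701

First find the eigenvalue: Hv = (9, -21, -9) = -3·(-3, 7, 3), so λ = -3.
Then H^5 v = λ^5·v = (-3)^5·(-3, 7, 3) = -243·(-3, 7, 3) = (729, -1701, -729).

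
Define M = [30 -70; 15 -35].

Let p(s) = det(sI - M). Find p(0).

0

p(0) = det(0·I − M) = det(−M) = (−1)^2·det(M).
det(M) = 0, so p(0) = 0.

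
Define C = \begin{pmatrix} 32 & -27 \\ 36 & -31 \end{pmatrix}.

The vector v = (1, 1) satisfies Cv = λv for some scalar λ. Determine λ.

Compute Cv: C·(1, 1) = (5, 5).
Since Cv = λv, compare component 1: 5 = λ·1, so λ = 5.

5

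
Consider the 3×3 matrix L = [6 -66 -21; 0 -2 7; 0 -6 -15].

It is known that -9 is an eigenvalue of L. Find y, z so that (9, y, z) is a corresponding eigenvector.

We need (L + 9I)v = 0.
L + 9I = [[15, -66, -21], [0, 7, 7], [0, -6, -6]].
Row 1: (15)·9 + (-66)·y + (-21)·z = 0
Row 2: (0)·9 + (7)·y + (7)·z = 0
Row 3: (0)·9 + (-6)·y + (-6)·z = 0
Solving gives y = 3, z = -3.
Check: L·(9, 3, -3) = (-81, -27, 27) = -9·(9, 3, -3).

3, -3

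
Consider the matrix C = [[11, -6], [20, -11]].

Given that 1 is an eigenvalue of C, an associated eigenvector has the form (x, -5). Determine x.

We need (C - 1I)v = 0.
C - 1I = [[10, -6], [20, -12]].
Row 1: (10)·x + (-6)·-5 = 0
Row 2: (20)·x + (-12)·-5 = 0
Solving gives x = -3.
Check: C·(-3, -5) = (-3, -5) = 1·(-3, -5).

-3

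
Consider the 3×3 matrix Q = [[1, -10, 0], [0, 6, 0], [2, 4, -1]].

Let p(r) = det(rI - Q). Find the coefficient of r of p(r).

-1

p(r) = r^3 - 6r^2 - r + 6.
The coefficient of r is -1.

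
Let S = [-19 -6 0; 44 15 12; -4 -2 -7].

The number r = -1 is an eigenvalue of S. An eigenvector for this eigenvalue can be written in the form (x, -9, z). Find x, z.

3, 1

We need (S + 1I)v = 0.
S + 1I = [[-18, -6, 0], [44, 16, 12], [-4, -2, -6]].
Row 1: (-18)·x + (-6)·-9 + (0)·z = 0
Row 2: (44)·x + (16)·-9 + (12)·z = 0
Row 3: (-4)·x + (-2)·-9 + (-6)·z = 0
Solving gives x = 3, z = 1.
Check: S·(3, -9, 1) = (-3, 9, -1) = -1·(3, -9, 1).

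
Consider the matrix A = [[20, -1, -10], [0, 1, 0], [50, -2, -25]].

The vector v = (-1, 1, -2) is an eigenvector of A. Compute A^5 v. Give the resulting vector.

(-1, 1, -2)

First find the eigenvalue: Av = (-1, 1, -2) = 1·(-1, 1, -2), so λ = 1.
Then A^5 v = λ^5·v = 1^5·(-1, 1, -2) = 1·(-1, 1, -2) = (-1, 1, -2).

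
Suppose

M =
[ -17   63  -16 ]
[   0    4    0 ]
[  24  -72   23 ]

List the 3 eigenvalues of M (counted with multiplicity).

-1, 4, 7

The characteristic polynomial is p(r) = det(rI - M).
Expanding along the first row, p(r) = r^3 - 10r^2 + 17r + 28.
Since p(-1) = 0, r = -1 is a root.
Dividing by (r + 1) leaves r^2 - 11r + 28.
The quadratic factors as (r - 4)·(r - 7).
Eigenvalues: -1, 4, 7.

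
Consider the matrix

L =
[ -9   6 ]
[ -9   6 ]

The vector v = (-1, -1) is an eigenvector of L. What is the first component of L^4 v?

First find the eigenvalue: Lv = (3, 3) = -3·(-1, -1), so λ = -3.
Then L^4 v = λ^4·v = (-3)^4·(-1, -1) = 81·(-1, -1) = (-81, -81).

-81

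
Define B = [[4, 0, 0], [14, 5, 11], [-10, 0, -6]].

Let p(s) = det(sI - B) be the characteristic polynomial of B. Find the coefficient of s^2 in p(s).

The coefficient of s^2 of det(sI - B) is −trace(B).
trace(B) = (4) + (5) + (-6) = 3, so the coefficient is -3.

-3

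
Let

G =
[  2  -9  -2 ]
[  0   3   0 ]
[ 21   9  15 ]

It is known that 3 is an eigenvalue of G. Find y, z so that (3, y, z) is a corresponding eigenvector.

We need (G - 3I)v = 0.
G - 3I = [[-1, -9, -2], [0, 0, 0], [21, 9, 12]].
Row 1: (-1)·3 + (-9)·y + (-2)·z = 0
Row 2: (0)·3 + (0)·y + (0)·z = 0
Row 3: (21)·3 + (9)·y + (12)·z = 0
Solving gives y = 1, z = -6.
Check: G·(3, 1, -6) = (9, 3, -18) = 3·(3, 1, -6).

1, -6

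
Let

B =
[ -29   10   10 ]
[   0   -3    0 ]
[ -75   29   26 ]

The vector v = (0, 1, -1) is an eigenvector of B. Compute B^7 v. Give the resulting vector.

First find the eigenvalue: Bv = (0, -3, 3) = -3·(0, 1, -1), so λ = -3.
Then B^7 v = λ^7·v = (-3)^7·(0, 1, -1) = -2187·(0, 1, -1) = (0, -2187, 2187).

(0, -2187, 2187)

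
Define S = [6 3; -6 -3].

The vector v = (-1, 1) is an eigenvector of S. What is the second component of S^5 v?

243

First find the eigenvalue: Sv = (-3, 3) = 3·(-1, 1), so λ = 3.
Then S^5 v = λ^5·v = 3^5·(-1, 1) = 243·(-1, 1) = (-243, 243).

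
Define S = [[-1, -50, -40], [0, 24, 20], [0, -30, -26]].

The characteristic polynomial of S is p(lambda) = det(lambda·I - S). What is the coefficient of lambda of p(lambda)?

p(lambda) = lambda^3 + 3·lambda^2 - 22·lambda - 24.
The coefficient of lambda is -22.

-22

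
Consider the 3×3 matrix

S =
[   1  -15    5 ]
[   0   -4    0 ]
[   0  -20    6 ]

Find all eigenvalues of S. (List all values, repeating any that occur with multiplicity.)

-4, 1, 6

The characteristic polynomial is p(λ) = det(λI - S).
Cofactor expansion gives p(λ) = λ^3 - 3λ^2 - 22λ + 24.
Try λ = -4: p(-4) = 0, so -4 is a root.
Dividing by (λ + 4) leaves λ^2 - 7λ + 6.
The quadratic factors as (λ - 1)·(λ - 6).
Eigenvalues: -4, 1, 6.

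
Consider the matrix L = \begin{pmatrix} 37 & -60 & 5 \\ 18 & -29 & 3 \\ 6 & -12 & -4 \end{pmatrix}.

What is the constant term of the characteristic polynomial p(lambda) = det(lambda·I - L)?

-14

p(0) = det(0·I − L) = det(−L) = (−1)^3·det(L).
det(L) = 14, so p(0) = -14.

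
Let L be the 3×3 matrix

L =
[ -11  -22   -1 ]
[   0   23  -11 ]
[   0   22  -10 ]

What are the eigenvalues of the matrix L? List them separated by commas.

Compute the characteristic polynomial p(λ) = det(λI - L).
Expanding along the first row, p(λ) = λ^3 - 2λ^2 - 131λ + 132.
Since p(1) = 0, λ = 1 is a root.
Dividing by (λ - 1) leaves λ^2 - λ - 132.
The quadratic factors as (λ + 11)·(λ - 12).
Eigenvalues: -11, 1, 12.

-11, 1, 12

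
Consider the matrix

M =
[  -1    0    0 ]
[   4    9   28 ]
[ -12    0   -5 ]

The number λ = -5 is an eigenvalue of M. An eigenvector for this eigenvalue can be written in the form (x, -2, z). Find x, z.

We need (M + 5I)v = 0.
M + 5I = [[4, 0, 0], [4, 14, 28], [-12, 0, 0]].
Row 1: (4)·x + (0)·-2 + (0)·z = 0
Row 2: (4)·x + (14)·-2 + (28)·z = 0
Row 3: (-12)·x + (0)·-2 + (0)·z = 0
Solving gives x = 0, z = 1.
Check: M·(0, -2, 1) = (0, 10, -5) = -5·(0, -2, 1).

0, 1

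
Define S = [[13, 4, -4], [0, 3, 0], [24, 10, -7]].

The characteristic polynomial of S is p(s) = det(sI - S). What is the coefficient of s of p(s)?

p(s) = s^3 - 9s^2 + 23s - 15.
The coefficient of s is 23.

23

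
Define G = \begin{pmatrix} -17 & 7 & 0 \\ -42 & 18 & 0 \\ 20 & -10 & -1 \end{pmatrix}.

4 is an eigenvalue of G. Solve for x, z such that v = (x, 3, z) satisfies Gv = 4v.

We need (G - 4I)v = 0.
G - 4I = [[-21, 7, 0], [-42, 14, 0], [20, -10, -5]].
Row 1: (-21)·x + (7)·3 + (0)·z = 0
Row 2: (-42)·x + (14)·3 + (0)·z = 0
Row 3: (20)·x + (-10)·3 + (-5)·z = 0
Solving gives x = 1, z = -2.
Check: G·(1, 3, -2) = (4, 12, -8) = 4·(1, 3, -2).

1, -2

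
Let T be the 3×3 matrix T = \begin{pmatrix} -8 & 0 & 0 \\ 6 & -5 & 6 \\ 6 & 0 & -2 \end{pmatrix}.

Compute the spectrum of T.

-8, -5, -2

The characteristic polynomial is p(λ) = det(λI - T).
Cofactor expansion gives p(λ) = λ^3 + 15λ^2 + 66λ + 80.
Try λ = -2: p(-2) = 0, so -2 is a root.
Dividing by (λ + 2) leaves λ^2 + 13λ + 40.
The quadratic factors as (λ + 8)·(λ + 5).
Eigenvalues: -8, -5, -2.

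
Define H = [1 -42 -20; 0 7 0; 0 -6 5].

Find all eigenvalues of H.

The characteristic polynomial is p(r) = det(rI - H).
Cofactor expansion gives p(r) = r^3 - 13r^2 + 47r - 35.
Try r = 1: p(1) = 0, so 1 is a root.
Dividing by (r - 1) leaves r^2 - 12r + 35.
The quadratic factors as (r - 5)·(r - 7).
Eigenvalues: 1, 5, 7.

1, 5, 7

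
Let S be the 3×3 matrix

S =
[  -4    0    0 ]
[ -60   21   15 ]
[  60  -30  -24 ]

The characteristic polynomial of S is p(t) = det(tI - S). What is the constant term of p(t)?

-216

p(t) = t^3 + 7t^2 - 42t - 216.
The constant term is -216.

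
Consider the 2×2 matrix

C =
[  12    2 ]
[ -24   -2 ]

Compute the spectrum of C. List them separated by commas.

4, 6

det(C - lambda·I) = (12 - lambda)(-2 - lambda) - (2)·(-24) = lambda^2 - 10·lambda + 24.
This factors as (lambda - 4)·(lambda - 6) = 0.
Eigenvalues: 4, 6.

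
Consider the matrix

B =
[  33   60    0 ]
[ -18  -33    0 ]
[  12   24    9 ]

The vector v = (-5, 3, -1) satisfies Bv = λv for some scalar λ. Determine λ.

Compute Bv: B·(-5, 3, -1) = (15, -9, 3).
Since Bv = λv, compare component 1: 15 = λ·-5, so λ = -3.

-3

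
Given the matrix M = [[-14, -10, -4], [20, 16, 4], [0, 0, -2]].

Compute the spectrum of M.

-4, -2, 6

The characteristic polynomial is p(lambda) = det(lambda·I - M).
Cofactor expansion gives p(lambda) = lambda^3 - 28·lambda - 48.
Try lambda = -2: p(-2) = 0, so -2 is a root.
Factor out (lambda + 2): p(lambda) = (lambda + 2)·(lambda^2 - 2·lambda - 24).
The quadratic factors as (lambda + 4)·(lambda - 6).
Eigenvalues: -4, -2, 6.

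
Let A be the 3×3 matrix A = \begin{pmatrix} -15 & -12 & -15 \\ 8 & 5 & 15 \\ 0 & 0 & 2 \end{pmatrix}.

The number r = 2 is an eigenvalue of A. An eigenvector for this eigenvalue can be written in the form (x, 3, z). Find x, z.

We need (A - 2I)v = 0.
A - 2I = [[-17, -12, -15], [8, 3, 15], [0, 0, 0]].
Row 1: (-17)·x + (-12)·3 + (-15)·z = 0
Row 2: (8)·x + (3)·3 + (15)·z = 0
Row 3: (0)·x + (0)·3 + (0)·z = 0
Solving gives x = -3, z = 1.
Check: A·(-3, 3, 1) = (-6, 6, 2) = 2·(-3, 3, 1).

-3, 1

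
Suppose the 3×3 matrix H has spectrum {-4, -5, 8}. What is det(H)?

160

det(H) is the product of the eigenvalues: (-4) · (-5) · (8) = 160.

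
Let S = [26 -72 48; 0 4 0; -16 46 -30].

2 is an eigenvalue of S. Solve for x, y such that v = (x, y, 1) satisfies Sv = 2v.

-2, 0

We need (S - 2I)v = 0.
S - 2I = [[24, -72, 48], [0, 2, 0], [-16, 46, -32]].
Row 1: (24)·x + (-72)·y + (48)·1 = 0
Row 2: (0)·x + (2)·y + (0)·1 = 0
Row 3: (-16)·x + (46)·y + (-32)·1 = 0
Solving gives x = -2, y = 0.
Check: S·(-2, 0, 1) = (-4, 0, 2) = 2·(-2, 0, 1).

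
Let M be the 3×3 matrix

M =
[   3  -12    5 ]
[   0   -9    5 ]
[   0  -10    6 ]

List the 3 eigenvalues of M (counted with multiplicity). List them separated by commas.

Set up det(tI - M) = 0.
Cofactor expansion gives p(t) = t^3 - 13t + 12.
Try t = 1: p(1) = 0, so 1 is a root.
Dividing by (t - 1) leaves t^2 + t - 12.
The quadratic factors as (t + 4)·(t - 3).
Eigenvalues: -4, 1, 3.

-4, 1, 3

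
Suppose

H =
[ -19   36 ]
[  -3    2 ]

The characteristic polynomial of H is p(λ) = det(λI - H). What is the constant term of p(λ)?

p(λ) = λ^2 + 17λ + 70.
The constant term is 70.

70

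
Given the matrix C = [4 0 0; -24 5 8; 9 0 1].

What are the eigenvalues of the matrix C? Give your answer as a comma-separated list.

1, 4, 5

The characteristic polynomial is p(μ) = det(μI - C).
Cofactor expansion gives p(μ) = μ^3 - 10μ^2 + 29μ - 20.
Rational-root test: μ = 4 gives p(4) = 0.
Factor out (μ - 4): p(μ) = (μ - 4)·(μ^2 - 6μ + 5).
The quadratic factors as (μ - 1)·(μ - 5).
Eigenvalues: 1, 4, 5.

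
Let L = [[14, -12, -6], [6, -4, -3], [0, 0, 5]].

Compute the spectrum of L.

Compute the characteristic polynomial p(r) = det(rI - L).
Expanding along the first row, p(r) = r^3 - 15r^2 + 66r - 80.
Since p(2) = 0, r = 2 is a root.
Factor out (r - 2): p(r) = (r - 2)·(r^2 - 13r + 40).
The quadratic factors as (r - 5)·(r - 8).
Eigenvalues: 2, 5, 8.

2, 5, 8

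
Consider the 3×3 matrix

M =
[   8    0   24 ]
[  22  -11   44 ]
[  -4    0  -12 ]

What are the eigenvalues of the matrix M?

-11, -4, 0

Compute the characteristic polynomial p(r) = det(rI - M).
Expanding along the first row, p(r) = r^3 + 15r^2 + 44r.
Since p(-4) = 0, r = -4 is a root.
Factor out (r + 4): p(r) = (r + 4)·(r^2 + 11r).
The quadratic factors as (r + 11)·r.
Eigenvalues: -11, -4, 0.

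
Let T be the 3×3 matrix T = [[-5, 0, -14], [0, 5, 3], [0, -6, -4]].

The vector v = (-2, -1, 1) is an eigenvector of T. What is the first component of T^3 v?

-16

First find the eigenvalue: Tv = (-4, -2, 2) = 2·(-2, -1, 1), so λ = 2.
Then T^3 v = λ^3·v = 2^3·(-2, -1, 1) = 8·(-2, -1, 1) = (-16, -8, 8).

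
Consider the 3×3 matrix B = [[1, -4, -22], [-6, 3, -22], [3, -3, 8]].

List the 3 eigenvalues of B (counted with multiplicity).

The characteristic polynomial is p(s) = det(sI - B).
Expanding along the first row, p(s) = s^3 - 12s^2 + 11s + 168.
Since p(7) = 0, s = 7 is a root.
Factor out (s - 7): p(s) = (s - 7)·(s^2 - 5s - 24).
The quadratic factors as (s + 3)·(s - 8).
Eigenvalues: -3, 7, 8.

-3, 7, 8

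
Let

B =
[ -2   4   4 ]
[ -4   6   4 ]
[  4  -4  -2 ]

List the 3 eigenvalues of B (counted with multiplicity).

-2, 2, 2

The characteristic polynomial is p(s) = det(sI - B).
Expanding the 3×3 determinant: p(s) = s^3 - 2s^2 - 4s + 8.
Try s = -2: p(-2) = 0, so -2 is a root.
Factor out (s + 2): p(s) = (s + 2)·(s^2 - 4s + 4).
The quadratic factor is (s - 2)^2.
Eigenvalues: -2, 2, 2.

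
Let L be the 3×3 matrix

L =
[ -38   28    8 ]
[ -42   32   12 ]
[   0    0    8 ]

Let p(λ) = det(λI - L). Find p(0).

320

p(0) = det(0·I − L) = det(−L) = (−1)^3·det(L).
det(L) = -320, so p(0) = 320.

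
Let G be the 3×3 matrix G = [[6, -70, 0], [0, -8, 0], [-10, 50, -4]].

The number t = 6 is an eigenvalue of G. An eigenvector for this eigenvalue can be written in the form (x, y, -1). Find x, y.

1, 0

We need (G - 6I)v = 0.
G - 6I = [[0, -70, 0], [0, -14, 0], [-10, 50, -10]].
Row 1: (0)·x + (-70)·y + (0)·-1 = 0
Row 2: (0)·x + (-14)·y + (0)·-1 = 0
Row 3: (-10)·x + (50)·y + (-10)·-1 = 0
Solving gives x = 1, y = 0.
Check: G·(1, 0, -1) = (6, 0, -6) = 6·(1, 0, -1).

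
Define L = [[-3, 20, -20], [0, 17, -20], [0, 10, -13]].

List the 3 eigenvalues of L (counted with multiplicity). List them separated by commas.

-3, -3, 7

The characteristic polynomial is p(t) = det(tI - L).
Expanding along the first row, p(t) = t^3 - t^2 - 33t - 63.
Since p(-3) = 0, t = -3 is a root.
Dividing by (t + 3) leaves t^2 - 4t - 21.
The quadratic factors as (t + 3)·(t - 7).
Eigenvalues: -3, -3, 7.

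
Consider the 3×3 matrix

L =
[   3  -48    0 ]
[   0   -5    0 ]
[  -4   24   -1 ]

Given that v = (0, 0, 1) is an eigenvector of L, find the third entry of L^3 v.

-1

First find the eigenvalue: Lv = (0, 0, -1) = -1·(0, 0, 1), so λ = -1.
Then L^3 v = λ^3·v = (-1)^3·(0, 0, 1) = -1·(0, 0, 1) = (0, 0, -1).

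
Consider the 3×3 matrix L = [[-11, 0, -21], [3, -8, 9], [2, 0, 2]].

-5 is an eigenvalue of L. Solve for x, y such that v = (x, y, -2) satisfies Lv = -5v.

7, 1

We need (L + 5I)v = 0.
L + 5I = [[-6, 0, -21], [3, -3, 9], [2, 0, 7]].
Row 1: (-6)·x + (0)·y + (-21)·-2 = 0
Row 2: (3)·x + (-3)·y + (9)·-2 = 0
Row 3: (2)·x + (0)·y + (7)·-2 = 0
Solving gives x = 7, y = 1.
Check: L·(7, 1, -2) = (-35, -5, 10) = -5·(7, 1, -2).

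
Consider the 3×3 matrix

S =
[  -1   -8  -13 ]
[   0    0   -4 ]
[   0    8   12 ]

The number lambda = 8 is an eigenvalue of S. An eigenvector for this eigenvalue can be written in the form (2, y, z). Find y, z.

1, -2

We need (S - 8I)v = 0.
S - 8I = [[-9, -8, -13], [0, -8, -4], [0, 8, 4]].
Row 1: (-9)·2 + (-8)·y + (-13)·z = 0
Row 2: (0)·2 + (-8)·y + (-4)·z = 0
Row 3: (0)·2 + (8)·y + (4)·z = 0
Solving gives y = 1, z = -2.
Check: S·(2, 1, -2) = (16, 8, -16) = 8·(2, 1, -2).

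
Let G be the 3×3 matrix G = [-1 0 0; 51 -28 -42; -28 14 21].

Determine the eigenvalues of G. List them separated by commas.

-7, -1, 0

The characteristic polynomial is p(lambda) = det(lambda·I - G).
Expanding along the first row, p(lambda) = lambda^3 + 8·lambda^2 + 7·lambda.
Rational-root test: lambda = 0 gives p(0) = 0.
Factor out lambda: p(lambda) = lambda·(lambda^2 + 8·lambda + 7).
The quadratic factors as (lambda + 7)·(lambda + 1).
Eigenvalues: -7, -1, 0.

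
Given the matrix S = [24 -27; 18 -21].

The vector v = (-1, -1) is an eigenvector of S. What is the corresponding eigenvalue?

Compute Sv: S·(-1, -1) = (3, 3).
Since Sv = λv, compare component 1: 3 = λ·-1, so λ = -3.

-3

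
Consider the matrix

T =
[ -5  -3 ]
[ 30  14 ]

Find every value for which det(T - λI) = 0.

4, 5

det(T - tI) = (-5 - t)(14 - t) - (-3)·(30) = t^2 - 9t + 20.
This factors as (t - 4)·(t - 5) = 0.
Eigenvalues: 4, 5.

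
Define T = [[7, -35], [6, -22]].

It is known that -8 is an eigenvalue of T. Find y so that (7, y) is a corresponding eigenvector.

3

We need (T + 8I)v = 0.
T + 8I = [[15, -35], [6, -14]].
Row 1: (15)·7 + (-35)·y = 0
Row 2: (6)·7 + (-14)·y = 0
Solving gives y = 3.
Check: T·(7, 3) = (-56, -24) = -8·(7, 3).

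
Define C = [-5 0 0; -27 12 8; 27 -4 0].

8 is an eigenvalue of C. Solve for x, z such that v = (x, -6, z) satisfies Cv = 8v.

We need (C - 8I)v = 0.
C - 8I = [[-13, 0, 0], [-27, 4, 8], [27, -4, -8]].
Row 1: (-13)·x + (0)·-6 + (0)·z = 0
Row 2: (-27)·x + (4)·-6 + (8)·z = 0
Row 3: (27)·x + (-4)·-6 + (-8)·z = 0
Solving gives x = 0, z = 3.
Check: C·(0, -6, 3) = (0, -48, 24) = 8·(0, -6, 3).

0, 3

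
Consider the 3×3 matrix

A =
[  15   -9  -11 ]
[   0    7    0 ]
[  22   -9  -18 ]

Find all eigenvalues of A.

Compute the characteristic polynomial p(t) = det(tI - A).
Cofactor expansion gives p(t) = t^3 - 4t^2 - 49t + 196.
Rational-root test: t = -7 gives p(-7) = 0.
Factor out (t + 7): p(t) = (t + 7)·(t^2 - 11t + 28).
The quadratic factors as (t - 4)·(t - 7).
Eigenvalues: -7, 4, 7.

-7, 4, 7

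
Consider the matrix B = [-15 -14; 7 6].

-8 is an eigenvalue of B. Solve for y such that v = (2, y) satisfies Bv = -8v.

-1

We need (B + 8I)v = 0.
B + 8I = [[-7, -14], [7, 14]].
Row 1: (-7)·2 + (-14)·y = 0
Row 2: (7)·2 + (14)·y = 0
Solving gives y = -1.
Check: B·(2, -1) = (-16, 8) = -8·(2, -1).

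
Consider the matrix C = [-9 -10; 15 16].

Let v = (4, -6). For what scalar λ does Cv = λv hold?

6

Compute Cv: C·(4, -6) = (24, -36).
Since Cv = λv, compare component 1: 24 = λ·4, so λ = 6.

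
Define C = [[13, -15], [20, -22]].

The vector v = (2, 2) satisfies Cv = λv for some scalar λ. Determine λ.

Compute Cv: C·(2, 2) = (-4, -4).
Since Cv = λv, compare component 1: -4 = λ·2, so λ = -2.

-2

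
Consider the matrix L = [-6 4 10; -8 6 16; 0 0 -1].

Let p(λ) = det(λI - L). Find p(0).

p(0) = det(0·I − L) = det(−L) = (−1)^3·det(L).
det(L) = 4, so p(0) = -4.

-4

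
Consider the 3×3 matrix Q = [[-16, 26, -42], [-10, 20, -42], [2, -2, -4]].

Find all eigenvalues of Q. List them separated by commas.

Set up det(λI - Q) = 0.
Expanding along the first row, p(λ) = λ^3 - 76λ - 240.
Since p(-6) = 0, λ = -6 is a root.
Dividing by (λ + 6) leaves λ^2 - 6λ - 40.
The quadratic factors as (λ + 4)·(λ - 10).
Eigenvalues: -6, -4, 10.

-6, -4, 10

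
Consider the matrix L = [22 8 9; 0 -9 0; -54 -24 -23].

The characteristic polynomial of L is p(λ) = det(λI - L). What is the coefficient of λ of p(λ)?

p(λ) = λ^3 + 10λ^2 - 11λ - 180.
The coefficient of λ is -11.

-11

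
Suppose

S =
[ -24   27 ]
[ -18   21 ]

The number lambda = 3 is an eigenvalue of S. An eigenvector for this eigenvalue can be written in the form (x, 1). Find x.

1

We need (S - 3I)v = 0.
S - 3I = [[-27, 27], [-18, 18]].
Row 1: (-27)·x + (27)·1 = 0
Row 2: (-18)·x + (18)·1 = 0
Solving gives x = 1.
Check: S·(1, 1) = (3, 3) = 3·(1, 1).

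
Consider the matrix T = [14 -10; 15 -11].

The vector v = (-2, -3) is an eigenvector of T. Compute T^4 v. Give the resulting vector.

First find the eigenvalue: Tv = (2, 3) = -1·(-2, -3), so λ = -1.
Then T^4 v = λ^4·v = (-1)^4·(-2, -3) = 1·(-2, -3) = (-2, -3).

(-2, -3)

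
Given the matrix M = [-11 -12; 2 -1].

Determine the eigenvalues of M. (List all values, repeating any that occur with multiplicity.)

det(M - λI) = (-11 - λ)(-1 - λ) - (-12)·(2) = λ^2 + 12λ + 35.
This factors as (λ + 7)·(λ + 5) = 0.
Eigenvalues: -7, -5.

-7, -5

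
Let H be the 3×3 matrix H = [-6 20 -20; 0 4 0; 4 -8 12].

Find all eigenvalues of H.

2, 4, 4

Set up det(rI - H) = 0.
Expanding along the first row, p(r) = r^3 - 10r^2 + 32r - 32.
Since p(2) = 0, r = 2 is a root.
Dividing by (r - 2) leaves r^2 - 8r + 16.
The quadratic factor is (r - 4)^2.
Eigenvalues: 2, 4, 4.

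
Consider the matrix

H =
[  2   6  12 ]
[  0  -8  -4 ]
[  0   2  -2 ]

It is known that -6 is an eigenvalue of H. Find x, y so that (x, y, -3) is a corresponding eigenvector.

We need (H + 6I)v = 0.
H + 6I = [[8, 6, 12], [0, -2, -4], [0, 2, 4]].
Row 1: (8)·x + (6)·y + (12)·-3 = 0
Row 2: (0)·x + (-2)·y + (-4)·-3 = 0
Row 3: (0)·x + (2)·y + (4)·-3 = 0
Solving gives x = 0, y = 6.
Check: H·(0, 6, -3) = (0, -36, 18) = -6·(0, 6, -3).

0, 6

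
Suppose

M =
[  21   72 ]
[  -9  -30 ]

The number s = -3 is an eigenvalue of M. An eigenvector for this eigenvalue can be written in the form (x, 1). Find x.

We need (M + 3I)v = 0.
M + 3I = [[24, 72], [-9, -27]].
Row 1: (24)·x + (72)·1 = 0
Row 2: (-9)·x + (-27)·1 = 0
Solving gives x = -3.
Check: M·(-3, 1) = (9, -3) = -3·(-3, 1).

-3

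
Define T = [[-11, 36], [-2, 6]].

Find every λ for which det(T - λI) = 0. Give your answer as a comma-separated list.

det(T - λI) = (-11 - λ)(6 - λ) - (36)·(-2) = λ^2 + 5λ + 6.
This factors as (λ + 3)·(λ + 2) = 0.
Eigenvalues: -3, -2.

-3, -2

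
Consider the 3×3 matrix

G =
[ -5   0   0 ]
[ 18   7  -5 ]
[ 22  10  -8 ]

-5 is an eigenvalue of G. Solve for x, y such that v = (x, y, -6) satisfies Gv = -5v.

1, -4

We need (G + 5I)v = 0.
G + 5I = [[0, 0, 0], [18, 12, -5], [22, 10, -3]].
Row 1: (0)·x + (0)·y + (0)·-6 = 0
Row 2: (18)·x + (12)·y + (-5)·-6 = 0
Row 3: (22)·x + (10)·y + (-3)·-6 = 0
Solving gives x = 1, y = -4.
Check: G·(1, -4, -6) = (-5, 20, 30) = -5·(1, -4, -6).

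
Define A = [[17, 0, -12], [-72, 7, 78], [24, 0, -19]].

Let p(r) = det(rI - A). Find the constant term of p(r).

245

p(r) = r^3 - 5r^2 - 49r + 245.
The constant term is 245.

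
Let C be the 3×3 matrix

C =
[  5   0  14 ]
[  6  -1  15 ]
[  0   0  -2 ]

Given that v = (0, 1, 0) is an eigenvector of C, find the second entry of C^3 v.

First find the eigenvalue: Cv = (0, -1, 0) = -1·(0, 1, 0), so λ = -1.
Then C^3 v = λ^3·v = (-1)^3·(0, 1, 0) = -1·(0, 1, 0) = (0, -1, 0).

-1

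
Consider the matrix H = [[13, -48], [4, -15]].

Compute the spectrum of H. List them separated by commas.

det(H - lambda·I) = (13 - lambda)(-15 - lambda) - (-48)·(4) = lambda^2 + 2·lambda - 3.
This factors as (lambda + 3)·(lambda - 1) = 0.
Eigenvalues: -3, 1.

-3, 1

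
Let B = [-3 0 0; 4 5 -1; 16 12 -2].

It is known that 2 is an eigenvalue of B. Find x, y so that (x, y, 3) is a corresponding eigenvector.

0, 1

We need (B - 2I)v = 0.
B - 2I = [[-5, 0, 0], [4, 3, -1], [16, 12, -4]].
Row 1: (-5)·x + (0)·y + (0)·3 = 0
Row 2: (4)·x + (3)·y + (-1)·3 = 0
Row 3: (16)·x + (12)·y + (-4)·3 = 0
Solving gives x = 0, y = 1.
Check: B·(0, 1, 3) = (0, 2, 6) = 2·(0, 1, 3).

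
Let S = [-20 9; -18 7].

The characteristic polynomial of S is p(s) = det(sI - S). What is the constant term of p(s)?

22

p(s) = s^2 + 13s + 22.
The constant term is 22.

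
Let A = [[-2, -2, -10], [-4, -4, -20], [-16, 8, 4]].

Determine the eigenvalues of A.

The characteristic polynomial is p(lambda) = det(lambda·I - A).
Expanding the 3×3 determinant: p(lambda) = lambda^3 + 2·lambda^2 - 24·lambda.
Rational-root test: lambda = -6 gives p(-6) = 0.
Dividing by (lambda + 6) leaves lambda^2 - 4·lambda.
The quadratic factors as lambda·(lambda - 4).
Eigenvalues: -6, 0, 4.

-6, 0, 4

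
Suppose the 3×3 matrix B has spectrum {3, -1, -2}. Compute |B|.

det(B) is the product of the eigenvalues: (3) · (-1) · (-2) = 6.

6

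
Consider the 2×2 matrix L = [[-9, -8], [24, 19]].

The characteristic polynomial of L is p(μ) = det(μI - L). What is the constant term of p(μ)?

p(μ) = μ^2 - 10μ + 21.
The constant term is 21.

21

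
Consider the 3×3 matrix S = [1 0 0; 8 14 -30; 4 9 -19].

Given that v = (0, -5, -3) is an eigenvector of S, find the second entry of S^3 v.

320

First find the eigenvalue: Sv = (0, 20, 12) = -4·(0, -5, -3), so λ = -4.
Then S^3 v = λ^3·v = (-4)^3·(0, -5, -3) = -64·(0, -5, -3) = (0, 320, 192).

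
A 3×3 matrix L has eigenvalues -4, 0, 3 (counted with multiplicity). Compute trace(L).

-1

trace(L) is the sum of the eigenvalues: (-4) + (0) + (3) = -1.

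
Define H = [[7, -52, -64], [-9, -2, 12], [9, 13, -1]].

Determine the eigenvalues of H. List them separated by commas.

-5, -2, 11

The characteristic polynomial is p(r) = det(rI - H).
Cofactor expansion gives p(r) = r^3 - 4r^2 - 67r - 110.
Since p(-2) = 0, r = -2 is a root.
Factor out (r + 2): p(r) = (r + 2)·(r^2 - 6r - 55).
The quadratic factors as (r + 5)·(r - 11).
Eigenvalues: -5, -2, 11.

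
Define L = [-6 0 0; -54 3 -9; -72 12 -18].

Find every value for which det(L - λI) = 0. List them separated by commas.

Compute the characteristic polynomial p(s) = det(sI - L).
Expanding the 3×3 determinant: p(s) = s^3 + 21s^2 + 144s + 324.
Try s = -6: p(-6) = 0, so -6 is a root.
Dividing by (s + 6) leaves s^2 + 15s + 54.
The quadratic factors as (s + 9)·(s + 6).
Eigenvalues: -9, -6, -6.

-9, -6, -6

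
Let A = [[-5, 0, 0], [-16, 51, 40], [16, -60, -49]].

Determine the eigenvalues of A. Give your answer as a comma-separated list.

Set up det(λI - A) = 0.
Expanding along the first row, p(λ) = λ^3 + 3λ^2 - 109λ - 495.
Since p(11) = 0, λ = 11 is a root.
Dividing by (λ - 11) leaves λ^2 + 14λ + 45.
The quadratic factors as (λ + 9)·(λ + 5).
Eigenvalues: -9, -5, 11.

-9, -5, 11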